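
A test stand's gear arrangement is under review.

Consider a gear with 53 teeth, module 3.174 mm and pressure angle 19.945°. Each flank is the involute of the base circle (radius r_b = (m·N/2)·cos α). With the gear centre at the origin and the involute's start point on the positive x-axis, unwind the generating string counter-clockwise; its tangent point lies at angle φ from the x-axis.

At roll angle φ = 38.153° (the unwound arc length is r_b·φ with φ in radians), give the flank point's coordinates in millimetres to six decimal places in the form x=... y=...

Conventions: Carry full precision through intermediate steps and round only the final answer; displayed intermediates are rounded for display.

x=94.699786 y=7.442281

single-mesh involute tooth geometry (53T wheel at module 3.174)
pitch radius r_p = m·N/2 = 3.174·53/2 = 84.111000
base radius r_b = r_p·cos α = 84.111000·cos 19.945° = 79.066065
roll angle φ = 38.153° = 0.66589547 rad
x = r_b·(cos φ + φ·sin φ) = 94.699786
y = r_b·(sin φ − φ·cos φ) = 7.442281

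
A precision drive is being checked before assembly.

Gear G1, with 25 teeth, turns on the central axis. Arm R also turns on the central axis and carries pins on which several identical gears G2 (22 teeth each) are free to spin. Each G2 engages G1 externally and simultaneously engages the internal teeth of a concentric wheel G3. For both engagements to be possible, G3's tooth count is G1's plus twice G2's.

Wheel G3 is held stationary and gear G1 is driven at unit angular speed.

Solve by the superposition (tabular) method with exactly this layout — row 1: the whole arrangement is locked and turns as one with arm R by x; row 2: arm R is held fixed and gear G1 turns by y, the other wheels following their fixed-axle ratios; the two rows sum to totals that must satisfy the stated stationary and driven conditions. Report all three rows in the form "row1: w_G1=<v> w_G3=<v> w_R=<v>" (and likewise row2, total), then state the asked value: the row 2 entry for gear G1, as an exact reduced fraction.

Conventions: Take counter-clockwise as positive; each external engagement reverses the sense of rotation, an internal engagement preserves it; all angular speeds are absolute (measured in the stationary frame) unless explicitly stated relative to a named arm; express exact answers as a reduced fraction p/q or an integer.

row1: w_G1=25/94 w_G3=25/94 w_R=25/94
row2: w_G1=69/94 w_G3=-25/94 w_R=0
total: w_G1=1 w_G3=0 w_R=25/94
asked value: 69/94

class = planetary set [G3 = 25+2·22 = 69; Willis about the carrier]
row 1 (train locked, turned with arm): all members turn x
row 2 (arm held, sun turns y): ω_ring = −(25/69)·y, ω_arm = 0
boundary: total ω_ring = x − (25/69)·y = 0 and total ω_sun = x + y = 1  ⇒  y = 69/94, x = 25/94
row 2 ring = −(25/69)·69/94 = -25/94
totals (row 1 + row 2): sun 25/94 + 69/94 = 1, ring 25/94 + (-25/94) = 0, arm 25/94 + 0 = 25/94
asked cell (row2, sun) = 69/94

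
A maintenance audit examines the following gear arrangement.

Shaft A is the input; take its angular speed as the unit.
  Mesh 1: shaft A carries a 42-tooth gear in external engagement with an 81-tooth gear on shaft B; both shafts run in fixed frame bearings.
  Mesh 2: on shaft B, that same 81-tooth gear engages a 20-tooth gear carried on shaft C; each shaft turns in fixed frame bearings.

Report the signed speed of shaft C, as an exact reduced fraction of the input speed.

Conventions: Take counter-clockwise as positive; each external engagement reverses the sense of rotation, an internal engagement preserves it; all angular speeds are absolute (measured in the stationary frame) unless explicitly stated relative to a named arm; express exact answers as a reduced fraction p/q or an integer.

2-mesh fixed-axis compound train (all bearings frame-fixed)
mesh 1 [42T→81T]: |ω|/ω_in = 1×42/81 = 14/27, sense flips to −
mesh 2 [81T→20T]: |ω|/ω_in = (14/27)×81/20 = 21/10, sense flips to +
signed output speed (× input speed) = 21/10

21/10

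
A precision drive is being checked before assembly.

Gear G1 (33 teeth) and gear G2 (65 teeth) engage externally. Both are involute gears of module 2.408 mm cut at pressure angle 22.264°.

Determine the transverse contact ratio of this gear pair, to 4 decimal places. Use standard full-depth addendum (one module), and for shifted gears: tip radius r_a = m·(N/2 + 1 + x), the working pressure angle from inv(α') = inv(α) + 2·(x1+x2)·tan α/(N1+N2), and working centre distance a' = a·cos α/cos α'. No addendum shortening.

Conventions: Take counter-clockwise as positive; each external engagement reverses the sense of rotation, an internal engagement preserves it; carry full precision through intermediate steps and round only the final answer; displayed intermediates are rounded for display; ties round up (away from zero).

recognized (one external pair, fixed centres): single-mesh tooth geometry, m = 2.408, N1 = 33, N2 = 65
base radii: r_b1 = 36.769898, r_b2 = 72.425557
tip radii: r_a1 = 42.140000, r_a2 = 80.668000
no profile shift: α' = α, a' = a
action lengths: √(r_a1²−r_b1²) = 20.585291, √(r_a2²−r_b2²) = 35.522738
base pitch p_b = π·m·cos α = 7.000972
CR = (20.585291 + 35.522738 − 117.992000·sin 22.26400°)/7.000972 = 1.628894
contact ratio ≈ 1.6289

1.6289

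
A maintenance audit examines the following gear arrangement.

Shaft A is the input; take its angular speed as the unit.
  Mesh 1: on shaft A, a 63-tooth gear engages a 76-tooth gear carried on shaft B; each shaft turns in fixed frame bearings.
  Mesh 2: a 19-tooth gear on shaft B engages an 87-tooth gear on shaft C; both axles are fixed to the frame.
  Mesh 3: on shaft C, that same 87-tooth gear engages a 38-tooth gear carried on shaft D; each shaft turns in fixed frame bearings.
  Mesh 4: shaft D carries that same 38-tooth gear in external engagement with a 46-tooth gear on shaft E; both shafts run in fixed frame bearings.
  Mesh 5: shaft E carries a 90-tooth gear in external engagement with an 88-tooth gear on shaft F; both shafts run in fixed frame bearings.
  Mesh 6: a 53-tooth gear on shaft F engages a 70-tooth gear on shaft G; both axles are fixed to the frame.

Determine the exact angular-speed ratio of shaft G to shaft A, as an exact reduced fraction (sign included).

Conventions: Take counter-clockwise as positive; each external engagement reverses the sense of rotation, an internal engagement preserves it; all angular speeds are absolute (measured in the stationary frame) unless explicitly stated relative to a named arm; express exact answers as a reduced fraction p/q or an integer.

class = fixed-axis compound train [6 meshes; 6 ratios multiply, 6 sense flips]
mesh 1 [63T→76T]: running ratio 63/76, sense −
mesh 2 [19T→87T]: running ratio 21/116, sense +
mesh 3 [87T→38T]: running ratio 63/152, sense −
mesh 4 [38T→46T]: running ratio 63/184, sense +
mesh 5 [90T→88T]: running ratio 2835/8096, sense −
mesh 6 [53T→70T]: running ratio 4293/16192, sense +
ω_out/ω_in = 4293/16192

4293/16192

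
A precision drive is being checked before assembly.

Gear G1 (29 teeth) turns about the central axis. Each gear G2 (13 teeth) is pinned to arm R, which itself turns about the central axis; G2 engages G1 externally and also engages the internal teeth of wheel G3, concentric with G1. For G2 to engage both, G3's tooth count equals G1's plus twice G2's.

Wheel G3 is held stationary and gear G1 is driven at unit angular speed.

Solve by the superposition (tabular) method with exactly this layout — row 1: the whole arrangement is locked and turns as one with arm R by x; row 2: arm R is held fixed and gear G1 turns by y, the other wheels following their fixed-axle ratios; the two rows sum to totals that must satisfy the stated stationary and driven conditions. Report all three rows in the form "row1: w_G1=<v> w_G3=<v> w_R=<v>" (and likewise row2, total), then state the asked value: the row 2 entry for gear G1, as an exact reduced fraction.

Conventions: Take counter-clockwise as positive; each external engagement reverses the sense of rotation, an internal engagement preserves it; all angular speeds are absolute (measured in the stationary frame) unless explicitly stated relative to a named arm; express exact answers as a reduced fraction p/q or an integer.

row1: w_G1=29/84 w_G3=29/84 w_R=29/84
row2: w_G1=55/84 w_G3=-29/84 w_R=0
total: w_G1=1 w_G3=0 w_R=29/84
asked value: 55/84

planetary set (29T centre, 13T on arm, 55T internal) — Willis relation
row 1 (train locked, turned with arm): all members turn x
row 2: sun turns y, ring = −(29/55)·y, arm 0
boundary: total ω_ring = x − (29/55)·y = 0 and total ω_sun = x + y = 1  ⇒  y = 55/84, x = 29/84
row 2 ring = −(29/55)·55/84 = -29/84
totals (row 1 + row 2): sun 29/84 + 55/84 = 1, ring 29/84 + (-29/84) = 0, arm 29/84 + 0 = 29/84
asked cell (row2, sun) = 55/84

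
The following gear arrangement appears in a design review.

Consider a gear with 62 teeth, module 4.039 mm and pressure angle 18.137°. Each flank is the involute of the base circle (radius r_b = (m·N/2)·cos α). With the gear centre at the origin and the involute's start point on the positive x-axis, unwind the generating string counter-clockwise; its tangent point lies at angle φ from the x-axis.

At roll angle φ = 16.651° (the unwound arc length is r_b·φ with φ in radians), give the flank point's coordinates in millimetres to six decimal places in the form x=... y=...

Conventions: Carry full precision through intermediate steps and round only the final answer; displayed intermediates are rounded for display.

recognized (one wheel, involute flank): single-mesh tooth geometry, m = 4.039, N = 62
pitch radius r_p = m·N/2 = 4.039·62/2 = 125.209000
base radius r_b = r_p·cos α = 125.209000·cos 18.137° = 118.987979
roll angle φ = 16.651° = 0.29061477 rad
x = r_b·(cos φ + φ·sin φ) = 123.907064
y = r_b·(sin φ − φ·cos φ) = 0.965301

x=123.907064 y=0.965301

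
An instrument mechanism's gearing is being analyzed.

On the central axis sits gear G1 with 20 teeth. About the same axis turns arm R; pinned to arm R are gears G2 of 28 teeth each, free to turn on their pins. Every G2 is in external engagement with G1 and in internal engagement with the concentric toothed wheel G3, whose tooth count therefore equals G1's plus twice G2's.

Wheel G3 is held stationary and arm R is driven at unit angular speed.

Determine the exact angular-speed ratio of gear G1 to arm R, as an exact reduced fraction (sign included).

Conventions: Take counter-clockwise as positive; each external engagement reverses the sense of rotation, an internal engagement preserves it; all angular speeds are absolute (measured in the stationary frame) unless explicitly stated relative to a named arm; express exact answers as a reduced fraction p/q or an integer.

24/5

planetary set (20T centre, 28T on arm, 76T internal) — Willis relation
ring teeth: 20 + 2·28 = 76
20(ω_sun−ω_arm) = −76(ω_ring−ω_arm),  ω_ring = 0, ω_arm = 1
ω_sun = 1 − (76/20)(0−1) = 24/5
ω_out/ω_in = 24/5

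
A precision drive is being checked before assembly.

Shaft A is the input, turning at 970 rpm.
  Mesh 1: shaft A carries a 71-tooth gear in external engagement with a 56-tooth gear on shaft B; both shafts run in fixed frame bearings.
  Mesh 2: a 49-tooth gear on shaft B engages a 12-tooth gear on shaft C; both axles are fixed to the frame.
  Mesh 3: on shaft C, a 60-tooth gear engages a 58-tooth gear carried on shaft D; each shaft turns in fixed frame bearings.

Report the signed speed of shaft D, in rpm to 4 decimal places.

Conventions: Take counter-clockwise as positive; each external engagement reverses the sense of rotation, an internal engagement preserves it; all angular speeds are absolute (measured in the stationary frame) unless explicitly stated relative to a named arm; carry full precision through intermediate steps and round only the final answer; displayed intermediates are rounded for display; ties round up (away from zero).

3-mesh fixed-axis compound train (all bearings frame-fixed)
mesh 1 [71T→56T]: ω = 970.0000×71/56 = 1229.8214 rpm, sense flips to −
mesh 2 [49T→12T]: ω = 1229.8214×49/12 = 5021.7708 rpm, sense flips to +
mesh 3 [60T→58T]: ω = 5021.7708×60/58 = 5194.9353 rpm, sense flips to −
signed output speed = -5194.9353 rpm

-5194.9353 rpm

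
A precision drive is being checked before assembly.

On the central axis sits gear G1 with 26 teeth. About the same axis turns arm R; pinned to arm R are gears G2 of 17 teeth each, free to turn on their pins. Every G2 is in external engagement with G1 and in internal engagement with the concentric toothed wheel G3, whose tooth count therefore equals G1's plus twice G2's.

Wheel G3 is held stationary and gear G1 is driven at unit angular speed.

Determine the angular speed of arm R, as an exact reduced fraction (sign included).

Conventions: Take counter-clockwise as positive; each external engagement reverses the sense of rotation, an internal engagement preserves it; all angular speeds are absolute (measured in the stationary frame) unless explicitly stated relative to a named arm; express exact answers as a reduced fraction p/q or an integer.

13/43

recognized (axles ride arm R): planetary set, 26/17/60 teeth
ring teeth: 26 + 2·17 = 60
26(ω_sun−ω_arm) = −60(ω_ring−ω_arm),  ω_ring = 0, ω_sun = 1
26(1−ω_arm) = −60(0−ω_arm)  ⇒  86·ω_arm = 26  ⇒  ω_arm = 13/43
exact speed ratio = 13/43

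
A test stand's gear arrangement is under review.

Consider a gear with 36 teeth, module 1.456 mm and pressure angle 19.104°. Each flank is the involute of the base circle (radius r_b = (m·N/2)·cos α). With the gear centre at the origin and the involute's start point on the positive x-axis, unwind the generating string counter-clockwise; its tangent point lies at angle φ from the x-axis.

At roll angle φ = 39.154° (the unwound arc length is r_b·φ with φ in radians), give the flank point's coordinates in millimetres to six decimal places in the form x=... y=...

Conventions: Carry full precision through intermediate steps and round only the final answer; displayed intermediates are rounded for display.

topology: single-mesh involute geometry — m = 1.456, N = 36
pitch radius r_p = m·N/2 = 1.456·36/2 = 26.208000
base radius r_b = r_p·cos α = 26.208000·cos 19.104° = 24.764622
roll angle φ = 39.154° = 0.68336622 rad
x = r_b·(cos φ + φ·sin φ) = 29.889261
y = r_b·(sin φ − φ·cos φ) = 2.513348

x=29.889261 y=2.513348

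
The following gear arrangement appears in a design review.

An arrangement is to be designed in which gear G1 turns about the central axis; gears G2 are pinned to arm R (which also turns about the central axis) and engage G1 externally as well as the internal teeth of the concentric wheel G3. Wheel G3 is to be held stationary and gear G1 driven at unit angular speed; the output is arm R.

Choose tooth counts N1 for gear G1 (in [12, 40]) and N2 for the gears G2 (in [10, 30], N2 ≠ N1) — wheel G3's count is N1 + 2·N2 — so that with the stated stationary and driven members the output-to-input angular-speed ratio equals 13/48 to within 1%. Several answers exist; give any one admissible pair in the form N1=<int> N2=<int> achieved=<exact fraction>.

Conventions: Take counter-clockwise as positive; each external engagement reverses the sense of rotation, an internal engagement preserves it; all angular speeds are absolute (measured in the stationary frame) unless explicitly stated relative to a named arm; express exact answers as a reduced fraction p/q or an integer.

N1=13 N2=11 achieved=13/48

class = planetary set [ratio 13/48 wanted; Willis about the carrier]
Willis with ω_ring = 0: ω_arm/ω_sun = N1/(N1+N3); set equal to 13/48  ⇒  N3/N1 = 1/(13/48) − 1 = 35/13
N3 = N1 + 2·N2  ⇒  N2/N1 = (N3/N1 − 1)/2 = (35/13 − 1)/2 = 11/13
smallest multiple with N1 ≥ 12 and N2 ≥ 10: k = 1  ⇒  N1 = 1·13 = 13, N2 = 1·11 = 11 (N1 ≤ 40, N2 ≤ 30, N2 ≠ N1 ✓), N3 = 13 + 2·11 = 35
check: N1/(N1+N3) with N1 = 13, N3 = 35 gives 13/48; |achieved − target| = 0 ≤ 13/4800 ✓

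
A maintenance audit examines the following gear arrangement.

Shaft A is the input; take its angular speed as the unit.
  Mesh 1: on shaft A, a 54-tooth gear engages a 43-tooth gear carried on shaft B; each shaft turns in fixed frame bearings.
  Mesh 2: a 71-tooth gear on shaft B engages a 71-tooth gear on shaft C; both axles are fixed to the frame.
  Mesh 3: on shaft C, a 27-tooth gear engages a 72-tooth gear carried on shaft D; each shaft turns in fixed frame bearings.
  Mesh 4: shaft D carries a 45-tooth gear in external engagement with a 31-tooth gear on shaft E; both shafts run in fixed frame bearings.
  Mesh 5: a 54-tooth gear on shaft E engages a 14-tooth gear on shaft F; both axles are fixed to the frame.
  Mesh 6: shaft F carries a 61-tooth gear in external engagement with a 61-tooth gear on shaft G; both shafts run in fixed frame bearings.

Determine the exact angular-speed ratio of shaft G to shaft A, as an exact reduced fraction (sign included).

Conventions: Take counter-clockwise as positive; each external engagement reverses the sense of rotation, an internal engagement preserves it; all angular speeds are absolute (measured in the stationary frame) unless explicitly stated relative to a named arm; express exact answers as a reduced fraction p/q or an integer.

98415/37324

class = fixed-axis compound train [6 meshes; 6 ratios multiply, 6 sense flips]
mesh 1 [54T→43T]: running ratio 54/43, sense −
mesh 2 [71T→71T]: running ratio 54/43, sense +
mesh 3 [27T→72T]: running ratio 81/172, sense −
mesh 4 [45T→31T]: running ratio 3645/5332, sense +
mesh 5 [54T→14T]: running ratio 98415/37324, sense −
mesh 6 [61T→61T]: running ratio 98415/37324, sense +
ω_out/ω_in = 98415/37324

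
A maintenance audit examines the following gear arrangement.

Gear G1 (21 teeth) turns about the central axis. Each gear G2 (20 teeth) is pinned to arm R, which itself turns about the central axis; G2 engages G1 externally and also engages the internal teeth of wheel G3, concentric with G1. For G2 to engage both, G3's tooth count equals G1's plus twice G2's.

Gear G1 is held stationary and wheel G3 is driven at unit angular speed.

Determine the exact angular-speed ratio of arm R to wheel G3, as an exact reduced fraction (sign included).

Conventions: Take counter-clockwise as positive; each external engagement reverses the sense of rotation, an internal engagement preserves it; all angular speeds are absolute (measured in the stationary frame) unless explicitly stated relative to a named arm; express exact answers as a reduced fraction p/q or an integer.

class = planetary set [G3 = 21+2·20 = 61; Willis about the carrier]
ring teeth: 21 + 2·20 = 61
21(ω_sun−ω_arm) = −61(ω_ring−ω_arm),  ω_sun = 0, ω_ring = 1
21(0−ω_arm) = −61(1−ω_arm)  ⇒  82·ω_arm = 61  ⇒  ω_arm = 61/82
ω_out/ω_in = 61/82

61/82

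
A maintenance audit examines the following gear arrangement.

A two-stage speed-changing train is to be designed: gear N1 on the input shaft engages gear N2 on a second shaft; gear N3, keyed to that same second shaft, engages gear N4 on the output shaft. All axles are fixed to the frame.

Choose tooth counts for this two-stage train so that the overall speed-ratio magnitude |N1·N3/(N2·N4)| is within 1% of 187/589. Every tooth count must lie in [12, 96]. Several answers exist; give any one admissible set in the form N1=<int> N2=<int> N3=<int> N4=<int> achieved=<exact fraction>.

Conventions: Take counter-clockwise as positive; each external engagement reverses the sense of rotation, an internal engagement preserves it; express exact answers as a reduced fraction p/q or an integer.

N1=17 N2=19 N3=22 N4=62 achieved=187/589

topology: fixed-axis compound train — 2 stages, target 187/589
target = 187/589 in lowest terms: an exact hit needs N1·N3 = k·187 and N2·N4 = k·589 for one integer k, every count in [12, 96]; additionally prefer no 1:1 stage (N1 ≠ N2, N3 ≠ N4)
k = 1: no 1:1-free in-range split of k·187 and k·589 into factor pairs; take k = 2
k = 2: N1·N3 = 374 = 17·22, N2·N4 = 1178 = 19·62
achieved = 17·22/(19·62) = 187/589; |achieved − target| = 0 ≤ 187/58900 ✓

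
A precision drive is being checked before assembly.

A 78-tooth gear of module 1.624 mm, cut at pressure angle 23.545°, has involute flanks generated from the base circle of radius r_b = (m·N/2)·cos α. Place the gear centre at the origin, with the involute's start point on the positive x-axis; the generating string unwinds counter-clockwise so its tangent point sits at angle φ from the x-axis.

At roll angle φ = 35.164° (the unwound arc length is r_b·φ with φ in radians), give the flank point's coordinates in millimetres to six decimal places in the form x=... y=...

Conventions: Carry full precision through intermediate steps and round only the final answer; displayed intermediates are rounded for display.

class = single-mesh tooth geometry [base-circle involute, m = 1.624, 78T]
pitch radius r_p = m·N/2 = 1.624·78/2 = 63.336000
base radius r_b = r_p·cos α = 63.336000·cos 23.545° = 58.063064
roll angle φ = 35.164° = 0.61372758 rad
x = r_b·(cos φ + φ·sin φ) = 67.989766
y = r_b·(sin φ − φ·cos φ) = 4.307828

x=67.989766 y=4.307828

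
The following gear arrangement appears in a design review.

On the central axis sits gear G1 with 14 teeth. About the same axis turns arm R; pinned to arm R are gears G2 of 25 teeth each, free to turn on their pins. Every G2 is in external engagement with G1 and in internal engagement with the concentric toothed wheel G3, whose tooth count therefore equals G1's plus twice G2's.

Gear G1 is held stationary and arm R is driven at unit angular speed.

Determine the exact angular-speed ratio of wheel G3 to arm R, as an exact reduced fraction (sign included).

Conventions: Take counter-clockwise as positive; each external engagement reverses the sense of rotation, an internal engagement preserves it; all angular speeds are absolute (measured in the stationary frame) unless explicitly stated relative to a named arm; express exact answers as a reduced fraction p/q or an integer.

class = planetary set [G3 = 14+2·25 = 64; Willis about the carrier]
ring teeth: 14 + 2·25 = 64
14(ω_sun−ω_arm) = −64(ω_ring−ω_arm),  ω_sun = 0, ω_arm = 1
ω_ring = 1 − (14/64)(0−1) = 39/32
ω_out/ω_in = 39/32

39/32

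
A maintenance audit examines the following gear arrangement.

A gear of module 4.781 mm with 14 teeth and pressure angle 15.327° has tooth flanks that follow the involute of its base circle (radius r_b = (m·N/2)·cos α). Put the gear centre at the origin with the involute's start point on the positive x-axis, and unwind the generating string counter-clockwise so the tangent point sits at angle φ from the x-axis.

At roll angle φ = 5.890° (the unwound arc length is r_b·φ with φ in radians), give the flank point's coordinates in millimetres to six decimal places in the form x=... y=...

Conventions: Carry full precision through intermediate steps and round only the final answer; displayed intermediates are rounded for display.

topology: single-mesh involute geometry — m = 4.781, N = 14
pitch radius r_p = m·N/2 = 4.781·14/2 = 33.467000
base radius r_b = r_p·cos α = 33.467000·cos 15.327° = 32.276678
roll angle φ = 5.890° = 0.10279989 rad
x = r_b·(cos φ + φ·sin φ) = 32.446775
y = r_b·(sin φ − φ·cos φ) = 0.011676

x=32.446775 y=0.011676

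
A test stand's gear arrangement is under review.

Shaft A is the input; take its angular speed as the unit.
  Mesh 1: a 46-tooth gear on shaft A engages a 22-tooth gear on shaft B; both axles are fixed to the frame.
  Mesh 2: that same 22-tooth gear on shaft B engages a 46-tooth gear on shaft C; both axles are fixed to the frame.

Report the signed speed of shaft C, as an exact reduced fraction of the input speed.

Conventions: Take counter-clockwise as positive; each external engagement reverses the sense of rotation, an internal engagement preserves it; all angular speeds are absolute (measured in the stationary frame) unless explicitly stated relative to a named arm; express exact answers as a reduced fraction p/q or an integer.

2-mesh fixed-axis compound train (all bearings frame-fixed)
mesh 1 [46T→22T]: |ω|/ω_in = 1×46/22 = 23/11, sense flips to −
mesh 2 [22T→46T]: |ω|/ω_in = (23/11)×22/46 = 1, sense flips to +
signed output speed (× input speed) = 1

1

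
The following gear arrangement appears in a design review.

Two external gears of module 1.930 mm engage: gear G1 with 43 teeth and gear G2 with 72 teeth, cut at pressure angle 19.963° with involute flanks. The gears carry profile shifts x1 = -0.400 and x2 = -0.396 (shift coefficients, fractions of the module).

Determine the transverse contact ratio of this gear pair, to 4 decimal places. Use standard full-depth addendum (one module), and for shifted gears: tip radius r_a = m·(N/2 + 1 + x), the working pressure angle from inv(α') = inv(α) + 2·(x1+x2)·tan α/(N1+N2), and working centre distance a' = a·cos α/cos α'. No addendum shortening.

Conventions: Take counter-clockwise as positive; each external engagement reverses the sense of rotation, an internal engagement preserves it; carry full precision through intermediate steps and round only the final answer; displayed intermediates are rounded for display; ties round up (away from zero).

single-mesh involute tooth geometry (43T engaging 72T at module 1.930)
base radii: r_b1 = 39.001702, r_b2 = 65.305176
tip radii: r_a1 = 42.653000, r_a2 = 70.645720
inv(α') = inv(19.963°) + 2·(-0.400-0.396)·tan α/(43+72) = 0.00979052  ⇒  α' = 17.45628°
a' = a·cos α / cos α' = 110.9750·cos 19.963°/cos 17.45628° = 109.342525
action lengths: √(r_a1²−r_b1²) = 17.266895, √(r_a2²−r_b2²) = 26.945348
base pitch p_b = π·m·cos α = 5.698952
CR = (17.266895 + 26.945348 − 109.342525·sin 17.45628°)/5.698952 = 2.002455
contact ratio ≈ 2.0025

2.0025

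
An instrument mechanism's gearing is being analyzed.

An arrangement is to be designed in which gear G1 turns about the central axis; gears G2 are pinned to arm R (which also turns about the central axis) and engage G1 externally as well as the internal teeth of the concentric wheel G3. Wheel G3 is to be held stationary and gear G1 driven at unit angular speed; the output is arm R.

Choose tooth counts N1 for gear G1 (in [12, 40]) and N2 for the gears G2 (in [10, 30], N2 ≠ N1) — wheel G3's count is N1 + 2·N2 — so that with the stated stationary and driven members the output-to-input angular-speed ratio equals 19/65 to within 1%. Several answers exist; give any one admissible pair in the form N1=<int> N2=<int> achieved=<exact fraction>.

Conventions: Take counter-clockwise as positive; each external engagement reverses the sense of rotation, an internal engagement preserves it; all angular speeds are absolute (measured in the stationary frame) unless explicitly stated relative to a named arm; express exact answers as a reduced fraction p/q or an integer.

class = planetary set [ratio 19/65 wanted; Willis about the carrier]
Willis with ω_ring = 0: ω_arm/ω_sun = N1/(N1+N3); set equal to 19/65  ⇒  N3/N1 = 1/(19/65) − 1 = 46/19
N3 = N1 + 2·N2  ⇒  N2/N1 = (N3/N1 − 1)/2 = (46/19 − 1)/2 = 27/38
smallest multiple with N1 ≥ 12 and N2 ≥ 10: k = 1  ⇒  N1 = 1·38 = 38, N2 = 1·27 = 27 (N1 ≤ 40, N2 ≤ 30, N2 ≠ N1 ✓), N3 = 38 + 2·27 = 92
check: N1/(N1+N3) with N1 = 38, N3 = 92 gives 19/65; |achieved − target| = 0 ≤ 19/6500 ✓

N1=38 N2=27 achieved=19/65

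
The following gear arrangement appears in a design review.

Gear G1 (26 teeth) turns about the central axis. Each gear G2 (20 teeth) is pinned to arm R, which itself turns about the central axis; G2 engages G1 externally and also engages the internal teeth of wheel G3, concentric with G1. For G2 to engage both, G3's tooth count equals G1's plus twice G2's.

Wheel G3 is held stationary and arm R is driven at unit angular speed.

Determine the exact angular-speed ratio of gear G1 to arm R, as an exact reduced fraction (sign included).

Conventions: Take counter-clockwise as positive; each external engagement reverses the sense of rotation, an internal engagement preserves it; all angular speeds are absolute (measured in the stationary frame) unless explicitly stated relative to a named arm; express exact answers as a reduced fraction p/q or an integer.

topology: planetary set — G1 26T / G2 20T / G3 66T, arm = carrier (Willis)
ring teeth: 26 + 2·20 = 66
26(ω_sun−ω_arm) = −66(ω_ring−ω_arm),  ω_ring = 0, ω_arm = 1
ω_sun = 1 − (66/26)(0−1) = 46/13
ω_out/ω_in = 46/13

46/13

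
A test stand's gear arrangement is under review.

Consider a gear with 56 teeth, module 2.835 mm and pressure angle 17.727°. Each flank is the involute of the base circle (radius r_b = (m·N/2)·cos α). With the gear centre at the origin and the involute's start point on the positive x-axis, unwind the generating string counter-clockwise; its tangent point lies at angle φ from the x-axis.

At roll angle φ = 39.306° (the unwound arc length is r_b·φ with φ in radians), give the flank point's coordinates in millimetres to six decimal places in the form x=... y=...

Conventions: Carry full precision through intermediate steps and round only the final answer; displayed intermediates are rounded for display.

x=91.363724 y=7.760568

single-mesh involute tooth geometry (56T wheel at module 2.835)
pitch radius r_p = m·N/2 = 2.835·56/2 = 79.380000
base radius r_b = r_p·cos α = 79.380000·cos 17.727° = 75.610887
roll angle φ = 39.306° = 0.68601912 rad
x = r_b·(cos φ + φ·sin φ) = 91.363724
y = r_b·(sin φ − φ·cos φ) = 7.760568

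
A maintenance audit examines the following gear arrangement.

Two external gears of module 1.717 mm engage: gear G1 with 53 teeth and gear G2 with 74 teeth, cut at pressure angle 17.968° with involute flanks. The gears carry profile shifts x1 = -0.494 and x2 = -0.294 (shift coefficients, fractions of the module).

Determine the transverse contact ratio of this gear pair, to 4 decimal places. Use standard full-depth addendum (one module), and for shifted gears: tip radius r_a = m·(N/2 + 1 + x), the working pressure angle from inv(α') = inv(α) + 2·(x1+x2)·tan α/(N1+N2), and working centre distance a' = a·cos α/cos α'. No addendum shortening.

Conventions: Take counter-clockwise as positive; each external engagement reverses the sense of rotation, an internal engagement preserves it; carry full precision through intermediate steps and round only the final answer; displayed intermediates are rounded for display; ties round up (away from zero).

single-mesh involute tooth geometry (53T engaging 74T at module 1.717)
base radii: r_b1 = 43.281393, r_b2 = 60.430624
tip radii: r_a1 = 46.369302, r_a2 = 64.741202
inv(α') = inv(17.968°) + 2·(-0.494-0.294)·tan α/(53+74) = 0.00667717  ⇒  α' = 15.40904°
a' = a·cos α / cos α' = 109.0295·cos 17.968°/cos 15.40904° = 107.579112
action lengths: √(r_a1²−r_b1²) = 16.638305, √(r_a2²−r_b2²) = 23.228493
base pitch p_b = π·m·cos α = 5.131038
CR = (16.638305 + 23.228493 − 107.579112·sin 15.40904°)/5.131038 = 2.198802
contact ratio ≈ 2.1988

2.1988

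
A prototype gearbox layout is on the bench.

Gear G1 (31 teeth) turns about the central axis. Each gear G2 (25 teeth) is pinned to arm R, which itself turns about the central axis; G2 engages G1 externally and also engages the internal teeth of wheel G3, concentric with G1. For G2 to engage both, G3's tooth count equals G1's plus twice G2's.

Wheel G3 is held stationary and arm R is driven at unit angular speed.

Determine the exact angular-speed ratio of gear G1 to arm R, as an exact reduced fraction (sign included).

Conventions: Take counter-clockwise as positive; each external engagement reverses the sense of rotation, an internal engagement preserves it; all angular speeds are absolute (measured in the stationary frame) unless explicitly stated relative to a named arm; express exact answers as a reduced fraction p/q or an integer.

recognized (axles ride arm R): planetary set, 31/25/81 teeth
ring teeth: 31 + 2·25 = 81
31(ω_sun−ω_arm) = −81(ω_ring−ω_arm),  ω_ring = 0, ω_arm = 1
ω_sun = 1 − (81/31)(0−1) = 112/31
ω_out/ω_in = 112/31

112/31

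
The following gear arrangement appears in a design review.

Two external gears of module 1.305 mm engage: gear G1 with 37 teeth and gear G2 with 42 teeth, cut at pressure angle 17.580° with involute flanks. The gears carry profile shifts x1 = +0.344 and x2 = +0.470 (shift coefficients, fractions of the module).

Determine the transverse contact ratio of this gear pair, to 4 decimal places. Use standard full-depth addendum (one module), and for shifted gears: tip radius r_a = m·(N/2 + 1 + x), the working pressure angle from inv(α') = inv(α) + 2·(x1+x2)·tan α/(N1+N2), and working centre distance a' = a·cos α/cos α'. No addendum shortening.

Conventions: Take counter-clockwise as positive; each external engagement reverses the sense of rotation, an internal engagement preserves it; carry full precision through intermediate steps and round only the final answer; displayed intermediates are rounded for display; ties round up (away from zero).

recognized (one external pair, fixed centres): single-mesh tooth geometry, m = 1.305, N1 = 37, N2 = 42
base radii: r_b1 = 23.014952, r_b2 = 26.125081
tip radii: r_a1 = 25.896420, r_a2 = 29.323350
inv(α') = inv(17.580°) + 2·(+0.344+0.470)·tan α/(37+42) = 0.01653485  ⇒  α' = 20.67971°
a' = a·cos α / cos α' = 51.5475·cos 17.580°/cos 20.67971° = 52.524214
action lengths: √(r_a1²−r_b1²) = 11.871669, √(r_a2²−r_b2²) = 13.316869
base pitch p_b = π·m·cos α = 3.908303
CR = (11.871669 + 13.316869 − 52.524214·sin 20.67971°)/3.908303 = 1.698934
contact ratio ≈ 1.6989

1.6989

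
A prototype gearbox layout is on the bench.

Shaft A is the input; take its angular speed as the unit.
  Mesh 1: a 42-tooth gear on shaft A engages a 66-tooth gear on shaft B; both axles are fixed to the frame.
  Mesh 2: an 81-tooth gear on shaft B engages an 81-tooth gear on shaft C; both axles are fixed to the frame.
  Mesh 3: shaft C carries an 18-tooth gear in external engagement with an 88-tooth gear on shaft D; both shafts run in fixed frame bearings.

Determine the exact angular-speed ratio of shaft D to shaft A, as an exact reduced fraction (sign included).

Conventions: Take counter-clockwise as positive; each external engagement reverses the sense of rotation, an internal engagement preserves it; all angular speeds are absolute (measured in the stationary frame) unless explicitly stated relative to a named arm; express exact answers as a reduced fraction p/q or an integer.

-63/484

class = fixed-axis compound train [3 meshes; 3 ratios multiply, 3 sense flips]
mesh 1 [42T→66T]: running ratio 7/11, sense −
mesh 2 [81T→81T]: running ratio 7/11, sense +
mesh 3 [18T→88T]: running ratio 63/484, sense −
ω_out/ω_in = -63/484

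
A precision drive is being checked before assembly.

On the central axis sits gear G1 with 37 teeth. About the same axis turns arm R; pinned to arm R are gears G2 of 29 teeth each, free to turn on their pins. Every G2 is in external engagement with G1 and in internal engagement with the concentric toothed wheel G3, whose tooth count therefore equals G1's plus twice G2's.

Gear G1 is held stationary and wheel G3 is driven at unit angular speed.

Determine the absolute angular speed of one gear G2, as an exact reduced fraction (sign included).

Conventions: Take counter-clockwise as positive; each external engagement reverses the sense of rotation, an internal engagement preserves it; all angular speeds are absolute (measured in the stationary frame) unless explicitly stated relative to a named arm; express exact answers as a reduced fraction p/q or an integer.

topology: planetary set — G1 37T / G2 29T / G3 95T, arm = carrier (Willis)
ring teeth: 37 + 2·29 = 95
37(ω_sun−ω_arm) = −95(ω_ring−ω_arm),  ω_sun = 0, ω_ring = 1
37(0−ω_arm) = −95(1−ω_arm)  ⇒  132·ω_arm = 95  ⇒  ω_arm = 95/132
sun–planet mesh: 37·(0−95/132) = −29·(ω_p−ω_arm)  ⇒  ω_p−ω_arm = 3515/3828
ω_p = 95/132 + 3515/3828 = 95/58
exact speed ratio = 95/58

95/58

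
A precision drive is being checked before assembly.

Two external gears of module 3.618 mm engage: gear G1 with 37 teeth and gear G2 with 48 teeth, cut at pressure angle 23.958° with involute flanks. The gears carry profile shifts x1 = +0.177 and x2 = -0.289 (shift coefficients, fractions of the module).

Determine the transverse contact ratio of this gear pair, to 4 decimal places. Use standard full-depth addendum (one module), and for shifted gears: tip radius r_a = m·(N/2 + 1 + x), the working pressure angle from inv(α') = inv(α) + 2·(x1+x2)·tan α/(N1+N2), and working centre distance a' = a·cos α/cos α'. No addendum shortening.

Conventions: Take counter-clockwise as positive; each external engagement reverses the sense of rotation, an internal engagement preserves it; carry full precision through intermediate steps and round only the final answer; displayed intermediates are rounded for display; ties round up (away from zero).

topology: single-mesh involute geometry — m = 3.618, 37T/48T pair
base radii: r_b1 = 61.166278, r_b2 = 79.350847
tip radii: r_a1 = 71.191386, r_a2 = 89.404398
inv(α') = inv(23.958°) + 2·(+0.177-0.289)·tan α/(37+48) = 0.02503365  ⇒  α' = 23.61263°
a' = a·cos α / cos α' = 153.7650·cos 23.958°/cos 23.61263° = 153.357023
action lengths: √(r_a1²−r_b1²) = 36.426637, √(r_a2²−r_b2²) = 41.189676
base pitch p_b = π·m·cos α = 10.387002
CR = (36.426637 + 41.189676 − 153.357023·sin 23.61263°)/10.387002 = 1.558583
contact ratio ≈ 1.5586

1.5586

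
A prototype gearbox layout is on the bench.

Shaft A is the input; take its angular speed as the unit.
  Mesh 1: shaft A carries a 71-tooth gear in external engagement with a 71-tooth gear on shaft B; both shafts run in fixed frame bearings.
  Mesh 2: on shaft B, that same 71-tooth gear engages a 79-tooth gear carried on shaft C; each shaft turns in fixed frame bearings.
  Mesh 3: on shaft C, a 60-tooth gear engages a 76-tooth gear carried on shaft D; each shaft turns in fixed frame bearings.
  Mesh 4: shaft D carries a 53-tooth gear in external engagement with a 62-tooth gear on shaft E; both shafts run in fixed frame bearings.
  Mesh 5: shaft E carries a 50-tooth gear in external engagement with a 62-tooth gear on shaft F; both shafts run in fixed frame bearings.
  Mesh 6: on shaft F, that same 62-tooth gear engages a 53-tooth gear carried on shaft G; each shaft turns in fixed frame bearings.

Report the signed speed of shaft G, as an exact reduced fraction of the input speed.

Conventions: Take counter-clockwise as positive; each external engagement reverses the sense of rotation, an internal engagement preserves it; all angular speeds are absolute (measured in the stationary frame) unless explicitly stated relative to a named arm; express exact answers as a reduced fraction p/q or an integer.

6-mesh fixed-axis compound train (all bearings frame-fixed)
mesh 1 [71T→71T]: |ω|/ω_in = 1×71/71 = 1, sense flips to −
mesh 2 [71T→79T]: |ω|/ω_in = 1×71/79 = 71/79, sense flips to +
mesh 3 [60T→76T]: |ω|/ω_in = (71/79)×60/76 = 1065/1501, sense flips to −
mesh 4 [53T→62T]: |ω|/ω_in = (1065/1501)×53/62 = 56445/93062, sense flips to +
mesh 5 [50T→62T]: |ω|/ω_in = (56445/93062)×50/62 = 1411125/2884922, sense flips to −
mesh 6 [62T→53T]: |ω|/ω_in = (1411125/2884922)×62/53 = 26625/46531, sense flips to +
signed output speed (× input speed) = 26625/46531

26625/46531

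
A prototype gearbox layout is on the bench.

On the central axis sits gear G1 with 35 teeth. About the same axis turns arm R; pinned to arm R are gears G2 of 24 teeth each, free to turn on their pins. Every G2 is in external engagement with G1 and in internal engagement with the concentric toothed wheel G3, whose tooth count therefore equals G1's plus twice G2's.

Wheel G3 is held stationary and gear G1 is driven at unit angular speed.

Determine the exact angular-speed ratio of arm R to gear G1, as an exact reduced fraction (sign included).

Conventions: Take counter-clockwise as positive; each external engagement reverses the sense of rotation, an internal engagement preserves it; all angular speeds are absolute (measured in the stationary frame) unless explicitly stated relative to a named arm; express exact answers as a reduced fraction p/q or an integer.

planetary set (35T centre, 24T on arm, 83T internal) — Willis relation
ring teeth: 35 + 2·24 = 83
35(ω_sun−ω_arm) = −83(ω_ring−ω_arm),  ω_ring = 0, ω_sun = 1
35(1−ω_arm) = −83(0−ω_arm)  ⇒  118·ω_arm = 35  ⇒  ω_arm = 35/118
ω_out/ω_in = 35/118

35/118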